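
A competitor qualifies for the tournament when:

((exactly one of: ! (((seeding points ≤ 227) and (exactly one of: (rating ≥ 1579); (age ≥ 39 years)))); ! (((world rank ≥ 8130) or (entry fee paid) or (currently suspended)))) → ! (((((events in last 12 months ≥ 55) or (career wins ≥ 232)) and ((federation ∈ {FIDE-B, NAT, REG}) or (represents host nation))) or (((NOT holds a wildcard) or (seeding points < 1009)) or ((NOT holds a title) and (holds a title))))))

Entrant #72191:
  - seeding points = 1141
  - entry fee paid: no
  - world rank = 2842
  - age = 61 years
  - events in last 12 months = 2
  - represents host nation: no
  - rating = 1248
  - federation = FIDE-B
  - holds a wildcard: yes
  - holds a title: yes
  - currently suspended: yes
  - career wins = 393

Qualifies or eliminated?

Atomic conditions:
  seeding points ≤ 227: 1141 ≤ 227 is false
  rating ≥ 1579: 1248 ≥ 1579 is false
  age ≥ 39 years: 61 ≥ 39 is true
  world rank ≥ 8130: 2842 ≥ 8130 is false
  entry fee paid: no → false
  currently suspended: yes → true
  events in last 12 months ≥ 55: 2 ≥ 55 is false
  career wins ≥ 232: 393 ≥ 232 is true
  federation ∈ {FIDE-B, NAT, REG}: FIDE-B is in the set → true
  represents host nation: no → false
  NOT holds a wildcard: yes → false
  seeding points < 1009: 1141 < 1009 is false
  NOT holds a title: yes → false
  holds a title: yes → true
Combine:
[1.1.1.2] exactly-one(false, true) = true
[1.1.1] false AND true = false
[1.1] NOT false = true
[1.2.1] false OR false OR true = true
[1.2] NOT true = false
[1] exactly-one(true, false) = true
[2.1.1.1] false OR true = true
[2.1.1.2] true OR false = true
[2.1.1] true AND true = true
[2.1.2.1] false OR false = false
[2.1.2.2] false AND true = false
[2.1.2] false OR false = false
[2.1] true OR false = true
[2] NOT true = false
[root] true → false = false
Overall: false → eliminated

Eliminated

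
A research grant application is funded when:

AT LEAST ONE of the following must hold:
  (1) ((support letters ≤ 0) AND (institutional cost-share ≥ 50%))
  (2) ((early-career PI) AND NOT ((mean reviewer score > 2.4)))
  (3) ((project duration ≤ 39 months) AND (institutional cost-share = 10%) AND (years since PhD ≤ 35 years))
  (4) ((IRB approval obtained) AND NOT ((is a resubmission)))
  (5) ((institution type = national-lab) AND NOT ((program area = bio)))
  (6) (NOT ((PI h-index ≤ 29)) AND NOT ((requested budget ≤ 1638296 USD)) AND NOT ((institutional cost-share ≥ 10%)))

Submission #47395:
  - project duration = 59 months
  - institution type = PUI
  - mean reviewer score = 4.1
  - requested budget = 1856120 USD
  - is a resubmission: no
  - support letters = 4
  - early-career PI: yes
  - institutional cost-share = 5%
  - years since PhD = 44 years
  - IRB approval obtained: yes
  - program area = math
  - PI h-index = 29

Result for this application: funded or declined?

Atomic conditions:
  support letters ≤ 0: 4 ≤ 0 is false
  institutional cost-share ≥ 50%: 5 ≥ 50 is false
  early-career PI: yes → true
  mean reviewer score > 2.4: 4.1 > 2.4 is true
  project duration ≤ 39 months: 59 ≤ 39 is false
  institutional cost-share = 10%: 5 == 10 is false
  years since PhD ≤ 35 years: 44 ≤ 35 is false
  IRB approval obtained: yes → true
  is a resubmission: no → false
  institution type = national-lab: PUI == national-lab is false
  program area = bio: math == bio is false
  PI h-index ≤ 29: 29 ≤ 29 is true
  requested budget ≤ 1638296 USD: 1856120 ≤ 1638296 is false
  institutional cost-share ≥ 10%: 5 ≥ 10 is false
Combine:
[1] false AND false = false
[2.2] NOT true = false
[2] true AND false = false
[3] false AND false AND false = false
[4.2] NOT false = true
[4] true AND true = true
[5.2] NOT false = true
[5] false AND true = false
[6.1] NOT true = false
[6.2] NOT false = true
[6.3] NOT false = true
[6] false AND true AND true = false
[root] false OR false OR false OR true OR false OR false = true
Overall: true → funded

Funded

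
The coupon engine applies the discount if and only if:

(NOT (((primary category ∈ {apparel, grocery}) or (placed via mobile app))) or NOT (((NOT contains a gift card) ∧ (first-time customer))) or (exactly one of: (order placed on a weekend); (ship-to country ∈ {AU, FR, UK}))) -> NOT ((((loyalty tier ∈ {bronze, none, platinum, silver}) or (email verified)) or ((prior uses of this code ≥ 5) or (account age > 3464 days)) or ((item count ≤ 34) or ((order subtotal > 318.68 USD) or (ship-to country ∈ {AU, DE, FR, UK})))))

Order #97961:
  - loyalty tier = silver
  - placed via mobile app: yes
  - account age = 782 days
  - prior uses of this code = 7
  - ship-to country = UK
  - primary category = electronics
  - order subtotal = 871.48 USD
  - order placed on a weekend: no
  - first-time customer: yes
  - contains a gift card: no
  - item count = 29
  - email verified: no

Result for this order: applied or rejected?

Rejected

Atomic conditions:
  primary category ∈ {apparel, grocery}: electronics is not in the set → false
  placed via mobile app: yes → true
  NOT contains a gift card: no → true
  first-time customer: yes → true
  order placed on a weekend: no → false
  ship-to country ∈ {AU, FR, UK}: UK is in the set → true
  loyalty tier ∈ {bronze, none, platinum, silver}: silver is in the set → true
  email verified: no → false
  prior uses of this code ≥ 5: 7 ≥ 5 is true
  account age > 3464 days: 782 > 3464 is false
  item count ≤ 34: 29 ≤ 34 is true
  order subtotal > 318.68 USD: 871.48 > 318.68 is true
  ship-to country ∈ {AU, DE, FR, UK}: UK is in the set → true
Combine:
[1.1.1] false OR true = true
[1.1] NOT true = false
[1.2.1] true AND true = true
[1.2] NOT true = false
[1.3] exactly-one(false, true) = true
[1] false OR false OR true = true
[2.1.1] true OR false = true
[2.1.2] true OR false = true
[2.1.3.2] true OR true = true
[2.1.3] true OR true = true
[2.1] true OR true OR true = true
[2] NOT true = false
[root] true → false = false
Overall: false → rejected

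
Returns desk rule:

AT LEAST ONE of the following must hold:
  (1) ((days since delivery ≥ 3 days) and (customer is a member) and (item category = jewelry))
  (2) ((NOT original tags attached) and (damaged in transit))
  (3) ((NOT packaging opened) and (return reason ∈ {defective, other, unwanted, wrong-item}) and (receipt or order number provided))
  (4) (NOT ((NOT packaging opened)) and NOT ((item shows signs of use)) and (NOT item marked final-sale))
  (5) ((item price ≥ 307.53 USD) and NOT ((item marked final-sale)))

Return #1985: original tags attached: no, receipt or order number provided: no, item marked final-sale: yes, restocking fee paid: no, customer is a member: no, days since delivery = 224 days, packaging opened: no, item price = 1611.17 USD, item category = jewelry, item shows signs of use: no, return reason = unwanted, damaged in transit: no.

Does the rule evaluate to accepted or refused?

Atomic conditions:
  days since delivery ≥ 3 days: 224 ≥ 3 is true
  customer is a member: no → false
  item category = jewelry: jewelry == jewelry is true
  NOT original tags attached: no → true
  damaged in transit: no → false
  NOT packaging opened: no → true
  return reason ∈ {defective, other, unwanted, wrong-item}: unwanted is in the set → true
  receipt or order number provided: no → false
  item shows signs of use: no → false
  NOT item marked final-sale: yes → false
  item price ≥ 307.53 USD: 1611.17 ≥ 307.53 is true
  item marked final-sale: yes → true
Combine:
[1] true AND false AND true = false
[2] true AND false = false
[3] true AND true AND false = false
[4.1] NOT true = false
[4.2] NOT false = true
[4] false AND true AND false = false
[5.2] NOT true = false
[5] true AND false = false
[root] false OR false OR false OR false OR false = false
Overall: false → refused

Refused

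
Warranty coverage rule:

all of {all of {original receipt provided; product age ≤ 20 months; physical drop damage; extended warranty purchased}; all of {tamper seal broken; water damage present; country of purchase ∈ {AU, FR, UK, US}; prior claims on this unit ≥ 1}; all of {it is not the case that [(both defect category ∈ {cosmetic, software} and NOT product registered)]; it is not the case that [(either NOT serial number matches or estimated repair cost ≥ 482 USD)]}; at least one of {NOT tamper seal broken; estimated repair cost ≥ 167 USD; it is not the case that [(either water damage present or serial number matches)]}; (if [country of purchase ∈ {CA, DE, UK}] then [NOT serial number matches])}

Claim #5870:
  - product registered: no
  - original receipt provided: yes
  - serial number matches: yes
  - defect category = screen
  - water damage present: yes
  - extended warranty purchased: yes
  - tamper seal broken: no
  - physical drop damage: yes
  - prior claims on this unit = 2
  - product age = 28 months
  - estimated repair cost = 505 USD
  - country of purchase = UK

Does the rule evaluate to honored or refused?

Refused

Atomic conditions:
  original receipt provided: yes → true
  product age ≤ 20 months: 28 ≤ 20 is false
  physical drop damage: yes → true
  extended warranty purchased: yes → true
  tamper seal broken: no → false
  water damage present: yes → true
  country of purchase ∈ {AU, FR, UK, US}: UK is in the set → true
  prior claims on this unit ≥ 1: 2 ≥ 1 is true
  defect category ∈ {cosmetic, software}: screen is not in the set → false
  NOT product registered: no → true
  NOT serial number matches: yes → false
  estimated repair cost ≥ 482 USD: 505 ≥ 482 is true
  NOT tamper seal broken: no → true
  estimated repair cost ≥ 167 USD: 505 ≥ 167 is true
  serial number matches: yes → true
  country of purchase ∈ {CA, DE, UK}: UK is in the set → true
Combine:
[1] true AND false AND true AND true = false
[2] false AND true AND true AND true = false
[3.1.1] false AND true = false
[3.1] NOT false = true
[3.2.1] false OR true = true
[3.2] NOT true = false
[3] true AND false = false
[4.3.1] true OR true = true
[4.3] NOT true = false
[4] true OR true OR false = true
[5] true → false = false
[root] false AND false AND false AND true AND false = false
Overall: false → refused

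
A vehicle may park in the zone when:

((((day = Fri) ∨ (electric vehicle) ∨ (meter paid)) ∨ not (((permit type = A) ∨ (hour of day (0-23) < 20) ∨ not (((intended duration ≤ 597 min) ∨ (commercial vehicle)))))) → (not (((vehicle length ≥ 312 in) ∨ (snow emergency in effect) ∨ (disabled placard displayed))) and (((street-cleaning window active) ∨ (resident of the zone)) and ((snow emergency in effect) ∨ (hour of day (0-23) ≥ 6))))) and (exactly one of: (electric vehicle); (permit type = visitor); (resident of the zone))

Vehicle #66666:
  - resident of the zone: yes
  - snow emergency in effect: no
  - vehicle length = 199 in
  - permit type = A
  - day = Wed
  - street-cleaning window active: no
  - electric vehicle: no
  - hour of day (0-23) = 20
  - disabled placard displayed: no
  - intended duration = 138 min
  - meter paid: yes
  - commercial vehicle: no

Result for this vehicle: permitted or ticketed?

Permitted

Atomic conditions:
  day = Fri: Wed == Fri is false
  electric vehicle: no → false
  meter paid: yes → true
  permit type = A: A == A is true
  hour of day (0-23) < 20: 20 < 20 is false
  intended duration ≤ 597 min: 138 ≤ 597 is true
  commercial vehicle: no → false
  vehicle length ≥ 312 in: 199 ≥ 312 is false
  snow emergency in effect: no → false
  disabled placard displayed: no → false
  street-cleaning window active: no → false
  resident of the zone: yes → true
  hour of day (0-23) ≥ 6: 20 ≥ 6 is true
  permit type = visitor: A == visitor is false
Combine:
[1.1.1] false OR false OR true = true
[1.1.2.1.3.1] true OR false = true
[1.1.2.1.3] NOT true = false
[1.1.2.1] true OR false OR false = true
[1.1.2] NOT true = false
[1.1] true OR false = true
[1.2.1.1] false OR false OR false = false
[1.2.1] NOT false = true
[1.2.2.1] false OR true = true
[1.2.2.2] false OR true = true
[1.2.2] true AND true = true
[1.2] true AND true = true
[1] true → true = true
[2] exactly-one(false, false, true) = true
[root] true AND true = true
Overall: true → permitted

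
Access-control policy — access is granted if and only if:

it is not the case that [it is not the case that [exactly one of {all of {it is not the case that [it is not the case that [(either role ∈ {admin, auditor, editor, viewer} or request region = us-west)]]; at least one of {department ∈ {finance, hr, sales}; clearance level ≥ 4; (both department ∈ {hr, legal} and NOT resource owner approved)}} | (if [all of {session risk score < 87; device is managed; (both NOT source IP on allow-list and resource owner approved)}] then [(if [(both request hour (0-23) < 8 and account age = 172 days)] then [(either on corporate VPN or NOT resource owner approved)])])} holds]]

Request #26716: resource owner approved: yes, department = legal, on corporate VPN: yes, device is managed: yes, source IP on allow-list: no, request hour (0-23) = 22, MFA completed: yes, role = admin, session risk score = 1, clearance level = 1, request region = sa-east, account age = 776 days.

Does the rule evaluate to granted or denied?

Granted

Atomic conditions:
  role ∈ {admin, auditor, editor, viewer}: admin is in the set → true
  request region = us-west: sa-east == us-west is false
  department ∈ {finance, hr, sales}: legal is not in the set → false
  clearance level ≥ 4: 1 ≥ 4 is false
  department ∈ {hr, legal}: legal is in the set → true
  NOT resource owner approved: yes → false
  session risk score < 87: 1 < 87 is true
  device is managed: yes → true
  NOT source IP on allow-list: no → true
  resource owner approved: yes → true
  request hour (0-23) < 8: 22 < 8 is false
  account age = 172 days: 776 == 172 is false
  on corporate VPN: yes → true
Combine:
[1.1.1.1.1.1] true OR false = true
[1.1.1.1.1] NOT true = false
[1.1.1.1] NOT false = true
[1.1.1.2.3] true AND false = false
[1.1.1.2] false OR false OR false = false
[1.1.1] true AND false = false
[1.1.2.1.3] true AND true = true
[1.1.2.1] true AND true AND true = true
[1.1.2.2.1] false AND false = false
[1.1.2.2.2] true OR false = true
[1.1.2.2] false → true (antecedent false ⇒ implication holds) = true
[1.1.2] true → true = true
[1.1] exactly-one(false, true) = true
[1] NOT true = false
[root] NOT false = true
Overall: true → granted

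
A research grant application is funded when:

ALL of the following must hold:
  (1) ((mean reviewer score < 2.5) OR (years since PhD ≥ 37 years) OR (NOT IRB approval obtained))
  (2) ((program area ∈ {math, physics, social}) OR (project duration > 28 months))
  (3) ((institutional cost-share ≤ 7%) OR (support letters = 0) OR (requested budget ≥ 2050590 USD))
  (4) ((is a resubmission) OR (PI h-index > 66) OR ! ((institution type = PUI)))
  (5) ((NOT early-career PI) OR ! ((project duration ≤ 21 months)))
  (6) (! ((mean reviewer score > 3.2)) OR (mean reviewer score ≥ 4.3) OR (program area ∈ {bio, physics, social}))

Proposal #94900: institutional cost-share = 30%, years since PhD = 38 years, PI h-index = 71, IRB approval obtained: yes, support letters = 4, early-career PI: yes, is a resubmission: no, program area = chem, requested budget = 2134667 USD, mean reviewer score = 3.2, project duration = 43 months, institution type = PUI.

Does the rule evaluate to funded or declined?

Atomic conditions:
  mean reviewer score < 2.5: 3.2 < 2.5 is false
  years since PhD ≥ 37 years: 38 ≥ 37 is true
  NOT IRB approval obtained: yes → false
  program area ∈ {math, physics, social}: chem is not in the set → false
  project duration > 28 months: 43 > 28 is true
  institutional cost-share ≤ 7%: 30 ≤ 7 is false
  support letters = 0: 4 == 0 is false
  requested budget ≥ 2050590 USD: 2134667 ≥ 2050590 is true
  is a resubmission: no → false
  PI h-index > 66: 71 > 66 is true
  institution type = PUI: PUI == PUI is true
  NOT early-career PI: yes → false
  project duration ≤ 21 months: 43 ≤ 21 is false
  mean reviewer score > 3.2: 3.2 > 3.2 is false
  mean reviewer score ≥ 4.3: 3.2 ≥ 4.3 is false
  program area ∈ {bio, physics, social}: chem is not in the set → false
Combine:
[1] false OR true OR false = true
[2] false OR true = true
[3] false OR false OR true = true
[4.3] NOT true = false
[4] false OR true OR false = true
[5.2] NOT false = true
[5] false OR true = true
[6.1] NOT false = true
[6] true OR false OR false = true
[root] true AND true AND true AND true AND true AND true = true
Overall: true → funded

Funded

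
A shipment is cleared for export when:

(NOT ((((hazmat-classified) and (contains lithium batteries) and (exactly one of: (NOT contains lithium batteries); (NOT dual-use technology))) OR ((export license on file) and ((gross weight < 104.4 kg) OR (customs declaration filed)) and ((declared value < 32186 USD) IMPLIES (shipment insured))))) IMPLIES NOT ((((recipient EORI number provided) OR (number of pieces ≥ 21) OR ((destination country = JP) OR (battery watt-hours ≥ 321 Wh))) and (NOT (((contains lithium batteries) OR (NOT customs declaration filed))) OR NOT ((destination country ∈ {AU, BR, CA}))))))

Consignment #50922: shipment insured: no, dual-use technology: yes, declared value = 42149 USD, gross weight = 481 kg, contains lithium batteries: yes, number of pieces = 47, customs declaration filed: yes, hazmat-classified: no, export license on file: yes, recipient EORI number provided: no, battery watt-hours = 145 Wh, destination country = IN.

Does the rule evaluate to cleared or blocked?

Cleared

Atomic conditions:
  hazmat-classified: no → false
  contains lithium batteries: yes → true
  NOT contains lithium batteries: yes → false
  NOT dual-use technology: yes → false
  export license on file: yes → true
  gross weight < 104.4 kg: 481 < 104.4 is false
  customs declaration filed: yes → true
  declared value < 32186 USD: 42149 < 32186 is false
  shipment insured: no → false
  recipient EORI number provided: no → false
  number of pieces ≥ 21: 47 ≥ 21 is true
  destination country = JP: IN == JP is false
  battery watt-hours ≥ 321 Wh: 145 ≥ 321 is false
  NOT customs declaration filed: yes → false
  destination country ∈ {AU, BR, CA}: IN is not in the set → false
Combine:
[1.1.1.3] exactly-one(false, false) = false
[1.1.1] false AND true AND false = false
[1.1.2.2] false OR true = true
[1.1.2.3] false → false (antecedent false ⇒ implication holds) = true
[1.1.2] true AND true AND true = true
[1.1] false OR true = true
[1] NOT true = false
[2.1.1.3] false OR false = false
[2.1.1] false OR true OR false = true
[2.1.2.1.1] true OR false = true
[2.1.2.1] NOT true = false
[2.1.2.2] NOT false = true
[2.1.2] false OR true = true
[2.1] true AND true = true
[2] NOT true = false
[root] false → false (antecedent false ⇒ implication holds) = true
Overall: true → cleared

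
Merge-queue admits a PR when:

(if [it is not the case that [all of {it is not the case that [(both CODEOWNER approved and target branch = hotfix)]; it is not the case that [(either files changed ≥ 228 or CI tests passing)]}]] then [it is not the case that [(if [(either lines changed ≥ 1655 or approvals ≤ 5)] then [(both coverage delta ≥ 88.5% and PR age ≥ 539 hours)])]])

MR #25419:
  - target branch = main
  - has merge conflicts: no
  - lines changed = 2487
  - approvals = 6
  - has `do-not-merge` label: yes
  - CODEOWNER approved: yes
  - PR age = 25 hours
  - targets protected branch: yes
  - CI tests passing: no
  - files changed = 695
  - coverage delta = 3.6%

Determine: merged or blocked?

Atomic conditions:
  CODEOWNER approved: yes → true
  target branch = hotfix: main == hotfix is false
  files changed ≥ 228: 695 ≥ 228 is true
  CI tests passing: no → false
  lines changed ≥ 1655: 2487 ≥ 1655 is true
  approvals ≤ 5: 6 ≤ 5 is false
  coverage delta ≥ 88.5%: 3.6 ≥ 88.5 is false
  PR age ≥ 539 hours: 25 ≥ 539 is false
Combine:
[1.1.1.1] true AND false = false
[1.1.1] NOT false = true
[1.1.2.1] true OR false = true
[1.1.2] NOT true = false
[1.1] true AND false = false
[1] NOT false = true
[2.1.1] true OR false = true
[2.1.2] false AND false = false
[2.1] true → false = false
[2] NOT false = true
[root] true → true = true
Overall: true → merged

Merged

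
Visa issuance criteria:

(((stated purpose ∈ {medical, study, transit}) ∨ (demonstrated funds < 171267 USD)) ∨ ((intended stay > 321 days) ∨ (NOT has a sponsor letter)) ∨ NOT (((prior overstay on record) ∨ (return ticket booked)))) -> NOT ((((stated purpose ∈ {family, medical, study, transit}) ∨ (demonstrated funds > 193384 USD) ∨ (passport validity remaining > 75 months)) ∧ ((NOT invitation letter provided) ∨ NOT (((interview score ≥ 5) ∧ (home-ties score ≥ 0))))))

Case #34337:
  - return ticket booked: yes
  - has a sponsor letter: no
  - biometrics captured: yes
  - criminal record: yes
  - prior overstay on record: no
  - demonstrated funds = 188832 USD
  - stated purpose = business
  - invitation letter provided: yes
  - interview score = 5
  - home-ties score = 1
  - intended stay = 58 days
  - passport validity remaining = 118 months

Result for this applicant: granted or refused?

Atomic conditions:
  stated purpose ∈ {medical, study, transit}: business is not in the set → false
  demonstrated funds < 171267 USD: 188832 < 171267 is false
  intended stay > 321 days: 58 > 321 is false
  NOT has a sponsor letter: no → true
  prior overstay on record: no → false
  return ticket booked: yes → true
  stated purpose ∈ {family, medical, study, transit}: business is not in the set → false
  demonstrated funds > 193384 USD: 188832 > 193384 is false
  passport validity remaining > 75 months: 118 > 75 is true
  NOT invitation letter provided: yes → false
  interview score ≥ 5: 5 ≥ 5 is true
  home-ties score ≥ 0: 1 ≥ 0 is true
Combine:
[1.1] false OR false = false
[1.2] false OR true = true
[1.3.1] false OR true = true
[1.3] NOT true = false
[1] false OR true OR false = true
[2.1.1] false OR false OR true = true
[2.1.2.2.1] true AND true = true
[2.1.2.2] NOT true = false
[2.1.2] false OR false = false
[2.1] true AND false = false
[2] NOT false = true
[root] true → true = true
Overall: true → granted

Granted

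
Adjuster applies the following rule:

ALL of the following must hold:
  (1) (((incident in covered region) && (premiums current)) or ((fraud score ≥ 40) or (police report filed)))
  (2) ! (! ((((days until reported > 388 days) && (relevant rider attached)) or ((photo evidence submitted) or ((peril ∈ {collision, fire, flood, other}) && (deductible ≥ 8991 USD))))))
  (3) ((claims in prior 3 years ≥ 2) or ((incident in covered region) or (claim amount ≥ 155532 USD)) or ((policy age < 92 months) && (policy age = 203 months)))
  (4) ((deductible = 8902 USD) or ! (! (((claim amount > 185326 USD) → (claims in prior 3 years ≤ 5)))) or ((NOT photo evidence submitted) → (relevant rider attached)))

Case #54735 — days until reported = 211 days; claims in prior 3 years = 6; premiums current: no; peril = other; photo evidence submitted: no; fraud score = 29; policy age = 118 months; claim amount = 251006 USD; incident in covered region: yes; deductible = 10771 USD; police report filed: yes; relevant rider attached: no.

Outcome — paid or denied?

Atomic conditions:
  incident in covered region: yes → true
  premiums current: no → false
  fraud score ≥ 40: 29 ≥ 40 is false
  police report filed: yes → true
  days until reported > 388 days: 211 > 388 is false
  relevant rider attached: no → false
  photo evidence submitted: no → false
  peril ∈ {collision, fire, flood, other}: other is in the set → true
  deductible ≥ 8991 USD: 10771 ≥ 8991 is true
  claims in prior 3 years ≥ 2: 6 ≥ 2 is true
  claim amount ≥ 155532 USD: 251006 ≥ 155532 is true
  policy age < 92 months: 118 < 92 is false
  policy age = 203 months: 118 == 203 is false
  deductible = 8902 USD: 10771 == 8902 is false
  claim amount > 185326 USD: 251006 > 185326 is true
  claims in prior 3 years ≤ 5: 6 ≤ 5 is false
  NOT photo evidence submitted: no → true
Combine:
[1.1] true AND false = false
[1.2] false OR true = true
[1] false OR true = true
[2.1.1.1] false AND false = false
[2.1.1.2.2] true AND true = true
[2.1.1.2] false OR true = true
[2.1.1] false OR true = true
[2.1] NOT true = false
[2] NOT false = true
[3.2] true OR true = true
[3.3] false AND false = false
[3] true OR true OR false = true
[4.2.1.1] true → false = false
[4.2.1] NOT false = true
[4.2] NOT true = false
[4.3] true → false = false
[4] false OR false OR false = false
[root] true AND true AND true AND false = false
Overall: false → denied

Denied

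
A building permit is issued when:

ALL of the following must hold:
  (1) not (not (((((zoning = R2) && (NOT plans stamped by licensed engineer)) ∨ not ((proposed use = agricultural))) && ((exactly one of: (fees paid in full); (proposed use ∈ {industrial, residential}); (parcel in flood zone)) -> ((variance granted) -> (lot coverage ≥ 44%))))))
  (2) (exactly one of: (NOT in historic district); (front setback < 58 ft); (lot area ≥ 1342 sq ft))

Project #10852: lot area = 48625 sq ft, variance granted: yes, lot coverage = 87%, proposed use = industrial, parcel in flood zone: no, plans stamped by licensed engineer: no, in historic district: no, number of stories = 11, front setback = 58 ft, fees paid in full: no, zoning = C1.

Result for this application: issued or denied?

Denied

Atomic conditions:
  zoning = R2: C1 == R2 is false
  NOT plans stamped by licensed engineer: no → true
  proposed use = agricultural: industrial == agricultural is false
  fees paid in full: no → false
  proposed use ∈ {industrial, residential}: industrial is in the set → true
  parcel in flood zone: no → false
  variance granted: yes → true
  lot coverage ≥ 44%: 87 ≥ 44 is true
  NOT in historic district: no → true
  front setback < 58 ft: 58 < 58 is false
  lot area ≥ 1342 sq ft: 48625 ≥ 1342 is true
Combine:
[1.1.1.1.1] false AND true = false
[1.1.1.1.2] NOT false = true
[1.1.1.1] false OR true = true
[1.1.1.2.1] exactly-one(false, true, false) = true
[1.1.1.2.2] true → true = true
[1.1.1.2] true → true = true
[1.1.1] true AND true = true
[1.1] NOT true = false
[1] NOT false = true
[2] exactly-one(true, false, true) = false
[root] true AND false = false
Overall: false → denied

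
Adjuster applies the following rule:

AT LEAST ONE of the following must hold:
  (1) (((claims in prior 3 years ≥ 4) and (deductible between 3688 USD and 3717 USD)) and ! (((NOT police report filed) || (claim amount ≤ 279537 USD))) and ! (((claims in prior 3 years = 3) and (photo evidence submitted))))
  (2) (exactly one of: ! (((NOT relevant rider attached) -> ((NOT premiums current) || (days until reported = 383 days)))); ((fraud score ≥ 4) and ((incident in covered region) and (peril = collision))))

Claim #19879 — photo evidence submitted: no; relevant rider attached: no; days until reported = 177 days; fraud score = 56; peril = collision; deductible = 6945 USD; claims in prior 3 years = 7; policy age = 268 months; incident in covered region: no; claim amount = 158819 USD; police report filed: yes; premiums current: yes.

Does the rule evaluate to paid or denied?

Atomic conditions:
  claims in prior 3 years ≥ 4: 7 ≥ 4 is true
  deductible between 3688 USD and 3717 USD: 6945 in [3688, 3717] is false
  NOT police report filed: yes → false
  claim amount ≤ 279537 USD: 158819 ≤ 279537 is true
  claims in prior 3 years = 3: 7 == 3 is false
  photo evidence submitted: no → false
  NOT relevant rider attached: no → true
  NOT premiums current: yes → false
  days until reported = 383 days: 177 == 383 is false
  fraud score ≥ 4: 56 ≥ 4 is true
  incident in covered region: no → false
  peril = collision: collision == collision is true
Combine:
[1.1] true AND false = false
[1.2.1] false OR true = true
[1.2] NOT true = false
[1.3.1] false AND false = false
[1.3] NOT false = true
[1] false AND false AND true = false
[2.1.1.2] false OR false = false
[2.1.1] true → false = false
[2.1] NOT false = true
[2.2.2] false AND true = false
[2.2] true AND false = false
[2] exactly-one(true, false) = true
[root] false OR true = true
Overall: true → paid

Paid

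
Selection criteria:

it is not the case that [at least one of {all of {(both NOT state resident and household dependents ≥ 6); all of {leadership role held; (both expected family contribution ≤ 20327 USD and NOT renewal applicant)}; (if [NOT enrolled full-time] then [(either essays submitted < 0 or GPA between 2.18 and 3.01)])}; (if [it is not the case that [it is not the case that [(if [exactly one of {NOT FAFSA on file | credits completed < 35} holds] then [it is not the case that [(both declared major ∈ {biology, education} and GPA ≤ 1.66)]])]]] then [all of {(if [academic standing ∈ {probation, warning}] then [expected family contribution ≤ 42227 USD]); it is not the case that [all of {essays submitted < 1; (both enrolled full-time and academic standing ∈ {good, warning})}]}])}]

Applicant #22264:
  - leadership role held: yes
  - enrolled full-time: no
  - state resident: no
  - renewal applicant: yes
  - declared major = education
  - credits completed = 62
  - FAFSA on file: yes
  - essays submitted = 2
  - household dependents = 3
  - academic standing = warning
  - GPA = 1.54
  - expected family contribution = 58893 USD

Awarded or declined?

Atomic conditions:
  NOT state resident: no → true
  household dependents ≥ 6: 3 ≥ 6 is false
  leadership role held: yes → true
  expected family contribution ≤ 20327 USD: 58893 ≤ 20327 is false
  NOT renewal applicant: yes → false
  NOT enrolled full-time: no → true
  essays submitted < 0: 2 < 0 is false
  GPA between 2.18 and 3.01: 1.54 in [2.18, 3.01] is false
  NOT FAFSA on file: yes → false
  credits completed < 35: 62 < 35 is false
  declared major ∈ {biology, education}: education is in the set → true
  GPA ≤ 1.66: 1.54 ≤ 1.66 is true
  academic standing ∈ {probation, warning}: warning is in the set → true
  expected family contribution ≤ 42227 USD: 58893 ≤ 42227 is false
  essays submitted < 1: 2 < 1 is false
  enrolled full-time: no → false
  academic standing ∈ {good, warning}: warning is in the set → true
Combine:
[1.1.1] true AND false = false
[1.1.2.2] false AND false = false
[1.1.2] true AND false = false
[1.1.3.2] false OR false = false
[1.1.3] true → false = false
[1.1] false AND false AND false = false
[1.2.1.1.1.1] exactly-one(false, false) = false
[1.2.1.1.1.2.1] true AND true = true
[1.2.1.1.1.2] NOT true = false
[1.2.1.1.1] false → false (antecedent false ⇒ implication holds) = true
[1.2.1.1] NOT true = false
[1.2.1] NOT false = true
[1.2.2.1] true → false = false
[1.2.2.2.1.2] false AND true = false
[1.2.2.2.1] false AND false = false
[1.2.2.2] NOT false = true
[1.2.2] false AND true = false
[1.2] true → false = false
[1] false OR false = false
[root] NOT false = true
Overall: true → awarded

Awarded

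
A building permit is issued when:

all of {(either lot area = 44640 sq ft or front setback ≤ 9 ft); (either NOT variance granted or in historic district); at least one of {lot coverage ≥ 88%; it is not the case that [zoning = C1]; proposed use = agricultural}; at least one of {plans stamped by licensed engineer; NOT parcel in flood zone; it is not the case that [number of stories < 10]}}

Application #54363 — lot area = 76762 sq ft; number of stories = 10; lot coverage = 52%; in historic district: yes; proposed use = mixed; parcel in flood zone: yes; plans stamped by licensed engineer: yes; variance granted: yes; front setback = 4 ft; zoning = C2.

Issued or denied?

Issued

Atomic conditions:
  lot area = 44640 sq ft: 76762 == 44640 is false
  front setback ≤ 9 ft: 4 ≤ 9 is true
  NOT variance granted: yes → false
  in historic district: yes → true
  lot coverage ≥ 88%: 52 ≥ 88 is false
  zoning = C1: C2 == C1 is false
  proposed use = agricultural: mixed == agricultural is false
  plans stamped by licensed engineer: yes → true
  NOT parcel in flood zone: yes → false
  number of stories < 10: 10 < 10 is false
Combine:
[1] false OR true = true
[2] false OR true = true
[3.2] NOT false = true
[3] false OR true OR false = true
[4.3] NOT false = true
[4] true OR false OR true = true
[root] true AND true AND true AND true = true
Overall: true → issued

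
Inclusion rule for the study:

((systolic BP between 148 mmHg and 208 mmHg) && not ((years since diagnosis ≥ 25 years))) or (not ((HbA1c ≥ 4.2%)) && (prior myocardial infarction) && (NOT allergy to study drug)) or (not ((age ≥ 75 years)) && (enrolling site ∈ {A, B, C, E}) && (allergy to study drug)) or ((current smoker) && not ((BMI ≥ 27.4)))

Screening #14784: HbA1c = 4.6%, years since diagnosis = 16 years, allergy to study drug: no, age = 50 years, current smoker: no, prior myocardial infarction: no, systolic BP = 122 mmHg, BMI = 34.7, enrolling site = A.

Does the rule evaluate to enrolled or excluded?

Excluded

Atomic conditions:
  systolic BP between 148 mmHg and 208 mmHg: 122 in [148, 208] is false
  years since diagnosis ≥ 25 years: 16 ≥ 25 is false
  HbA1c ≥ 4.2%: 4.6 ≥ 4.2 is true
  prior myocardial infarction: no → false
  NOT allergy to study drug: no → true
  age ≥ 75 years: 50 ≥ 75 is false
  enrolling site ∈ {A, B, C, E}: A is in the set → true
  allergy to study drug: no → false
  current smoker: no → false
  BMI ≥ 27.4: 34.7 ≥ 27.4 is true
Combine:
[1.2] NOT false = true
[1] false AND true = false
[2.1] NOT true = false
[2] false AND false AND true = false
[3.1] NOT false = true
[3] true AND true AND false = false
[4.2] NOT true = false
[4] false AND false = false
[root] false OR false OR false OR false = false
Overall: false → excluded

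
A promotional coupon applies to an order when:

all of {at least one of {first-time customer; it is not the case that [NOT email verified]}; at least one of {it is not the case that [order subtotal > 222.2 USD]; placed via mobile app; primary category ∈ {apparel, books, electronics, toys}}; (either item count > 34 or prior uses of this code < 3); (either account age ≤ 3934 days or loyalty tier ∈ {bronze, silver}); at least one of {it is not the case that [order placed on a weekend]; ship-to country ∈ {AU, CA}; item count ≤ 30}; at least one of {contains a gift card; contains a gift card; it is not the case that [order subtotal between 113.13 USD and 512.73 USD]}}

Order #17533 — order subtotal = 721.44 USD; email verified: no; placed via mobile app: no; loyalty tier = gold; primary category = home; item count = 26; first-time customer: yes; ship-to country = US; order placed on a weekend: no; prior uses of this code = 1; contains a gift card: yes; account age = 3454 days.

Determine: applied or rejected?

Atomic conditions:
  first-time customer: yes → true
  NOT email verified: no → true
  order subtotal > 222.2 USD: 721.44 > 222.2 is true
  placed via mobile app: no → false
  primary category ∈ {apparel, books, electronics, toys}: home is not in the set → false
  item count > 34: 26 > 34 is false
  prior uses of this code < 3: 1 < 3 is true
  account age ≤ 3934 days: 3454 ≤ 3934 is true
  loyalty tier ∈ {bronze, silver}: gold is not in the set → false
  order placed on a weekend: no → false
  ship-to country ∈ {AU, CA}: US is not in the set → false
  item count ≤ 30: 26 ≤ 30 is true
  contains a gift card: yes → true
  order subtotal between 113.13 USD and 512.73 USD: 721.44 in [113.13, 512.73] is false
Combine:
[1.2] NOT true = false
[1] true OR false = true
[2.1] NOT true = false
[2] false OR false OR false = false
[3] false OR true = true
[4] true OR false = true
[5.1] NOT false = true
[5] true OR false OR true = true
[6.3] NOT false = true
[6] true OR true OR true = true
[root] true AND false AND true AND true AND true AND true = false
Overall: false → rejected

Rejected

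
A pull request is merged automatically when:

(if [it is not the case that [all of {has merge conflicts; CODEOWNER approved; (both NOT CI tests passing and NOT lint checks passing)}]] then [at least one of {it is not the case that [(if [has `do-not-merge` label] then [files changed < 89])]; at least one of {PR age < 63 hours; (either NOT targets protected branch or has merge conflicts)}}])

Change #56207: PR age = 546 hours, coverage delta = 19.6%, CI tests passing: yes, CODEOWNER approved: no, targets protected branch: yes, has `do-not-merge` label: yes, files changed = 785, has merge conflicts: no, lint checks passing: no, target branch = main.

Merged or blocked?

Merged

Atomic conditions:
  has merge conflicts: no → false
  CODEOWNER approved: no → false
  NOT CI tests passing: yes → false
  NOT lint checks passing: no → true
  has `do-not-merge` label: yes → true
  files changed < 89: 785 < 89 is false
  PR age < 63 hours: 546 < 63 is false
  NOT targets protected branch: yes → false
Combine:
[1.1.3] false AND true = false
[1.1] false AND false AND false = false
[1] NOT false = true
[2.1.1] true → false = false
[2.1] NOT false = true
[2.2.2] false OR false = false
[2.2] false OR false = false
[2] true OR false = true
[root] true → true = true
Overall: true → merged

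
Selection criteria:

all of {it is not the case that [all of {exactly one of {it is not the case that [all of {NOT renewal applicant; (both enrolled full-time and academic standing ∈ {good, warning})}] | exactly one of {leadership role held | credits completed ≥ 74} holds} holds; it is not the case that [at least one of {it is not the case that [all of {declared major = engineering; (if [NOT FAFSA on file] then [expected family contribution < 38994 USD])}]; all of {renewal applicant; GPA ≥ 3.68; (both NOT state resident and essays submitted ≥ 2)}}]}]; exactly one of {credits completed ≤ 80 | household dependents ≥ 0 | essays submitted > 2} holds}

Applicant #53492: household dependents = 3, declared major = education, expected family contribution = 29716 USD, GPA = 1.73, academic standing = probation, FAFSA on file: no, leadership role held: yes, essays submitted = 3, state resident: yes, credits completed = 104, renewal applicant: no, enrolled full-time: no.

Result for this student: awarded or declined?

Atomic conditions:
  NOT renewal applicant: no → true
  enrolled full-time: no → false
  academic standing ∈ {good, warning}: probation is not in the set → false
  leadership role held: yes → true
  credits completed ≥ 74: 104 ≥ 74 is true
  declared major = engineering: education == engineering is false
  NOT FAFSA on file: no → true
  expected family contribution < 38994 USD: 29716 < 38994 is true
  renewal applicant: no → false
  GPA ≥ 3.68: 1.73 ≥ 3.68 is false
  NOT state resident: yes → false
  essays submitted ≥ 2: 3 ≥ 2 is true
  credits completed ≤ 80: 104 ≤ 80 is false
  household dependents ≥ 0: 3 ≥ 0 is true
  essays submitted > 2: 3 > 2 is true
Combine:
[1.1.1.1.1.2] false AND false = false
[1.1.1.1.1] true AND false = false
[1.1.1.1] NOT false = true
[1.1.1.2] exactly-one(true, true) = false
[1.1.1] exactly-one(true, false) = true
[1.1.2.1.1.1.2] true → true = true
[1.1.2.1.1.1] false AND true = false
[1.1.2.1.1] NOT false = true
[1.1.2.1.2.3] false AND true = false
[1.1.2.1.2] false AND false AND false = false
[1.1.2.1] true OR false = true
[1.1.2] NOT true = false
[1.1] true AND false = false
[1] NOT false = true
[2] exactly-one(false, true, true) = false
[root] true AND false = false
Overall: false → declined

Declined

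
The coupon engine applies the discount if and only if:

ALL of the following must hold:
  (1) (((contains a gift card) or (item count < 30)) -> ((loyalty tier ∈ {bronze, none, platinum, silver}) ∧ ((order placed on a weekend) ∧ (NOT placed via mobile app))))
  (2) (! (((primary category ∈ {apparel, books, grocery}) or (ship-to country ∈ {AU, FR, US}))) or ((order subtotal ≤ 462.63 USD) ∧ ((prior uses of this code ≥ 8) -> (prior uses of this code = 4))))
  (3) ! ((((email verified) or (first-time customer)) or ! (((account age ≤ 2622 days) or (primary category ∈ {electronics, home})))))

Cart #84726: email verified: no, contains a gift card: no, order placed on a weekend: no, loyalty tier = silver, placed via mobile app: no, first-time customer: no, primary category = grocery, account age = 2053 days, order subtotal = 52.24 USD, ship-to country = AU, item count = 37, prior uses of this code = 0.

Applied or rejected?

Applied

Atomic conditions:
  contains a gift card: no → false
  item count < 30: 37 < 30 is false
  loyalty tier ∈ {bronze, none, platinum, silver}: silver is in the set → true
  order placed on a weekend: no → false
  NOT placed via mobile app: no → true
  primary category ∈ {apparel, books, grocery}: grocery is in the set → true
  ship-to country ∈ {AU, FR, US}: AU is in the set → true
  order subtotal ≤ 462.63 USD: 52.24 ≤ 462.63 is true
  prior uses of this code ≥ 8: 0 ≥ 8 is false
  prior uses of this code = 4: 0 == 4 is false
  email verified: no → false
  first-time customer: no → false
  account age ≤ 2622 days: 2053 ≤ 2622 is true
  primary category ∈ {electronics, home}: grocery is not in the set → false
Combine:
[1.1] false OR false = false
[1.2.2] false AND true = false
[1.2] true AND false = false
[1] false → false (antecedent false ⇒ implication holds) = true
[2.1.1] true OR true = true
[2.1] NOT true = false
[2.2.2] false → false (antecedent false ⇒ implication holds) = true
[2.2] true AND true = true
[2] false OR true = true
[3.1.1] false OR false = false
[3.1.2.1] true OR false = true
[3.1.2] NOT true = false
[3.1] false OR false = false
[3] NOT false = true
[root] true AND true AND true = true
Overall: true → applied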